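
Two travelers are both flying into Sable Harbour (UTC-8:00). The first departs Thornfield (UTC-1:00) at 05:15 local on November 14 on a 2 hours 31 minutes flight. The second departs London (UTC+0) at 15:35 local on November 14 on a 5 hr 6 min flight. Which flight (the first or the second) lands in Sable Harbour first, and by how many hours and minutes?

Flight 1 in UTC: 05:15 + 1:00 = 06:15 on Nov 14.
+2 hours and 31 minutes → arrive 08:46 UTC on Nov 14.
Flight 2 departs at 15:35 UTC (Nov 14).
+5 hours 6 minutes → arrive 20:41 UTC on Nov 14.
Flight 1 lands earlier by 11 hours 55 minutes.

the first, by 11 hours 55 minutes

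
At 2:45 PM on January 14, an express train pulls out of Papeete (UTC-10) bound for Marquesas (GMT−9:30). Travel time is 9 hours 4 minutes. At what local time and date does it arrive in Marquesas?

Convert departure to UTC: 2:45 PM + 10:00 = 12:45 AM UTC on Jan 15.
Add 9 hours 4 minutes travel time → 9:49 AM UTC.
Marquesas is UTC−9:30, so local arrival = 9:49 AM − 9:30 = 12:19 AM on Jan 15.

12:19 AM on Jan 15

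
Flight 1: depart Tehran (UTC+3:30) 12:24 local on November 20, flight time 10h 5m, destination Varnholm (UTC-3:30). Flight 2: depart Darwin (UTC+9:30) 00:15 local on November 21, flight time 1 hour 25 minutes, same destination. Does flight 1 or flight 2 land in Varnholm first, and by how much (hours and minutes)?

Flight 1 in UTC: 12:24 − 3:30 = 08:54 on Nov 20.
+10 hours and 5 minutes → arrive 18:59 UTC on Nov 20.
Flight 2 in UTC: 00:15 − 9:30 = 14:45 on Nov 20.
+1 hour and 25 minutes → arrive 16:10 UTC on Nov 20.
Flight 2 lands earlier by 2 hours 49 minutes.

the second, by 2 hours 49 minutes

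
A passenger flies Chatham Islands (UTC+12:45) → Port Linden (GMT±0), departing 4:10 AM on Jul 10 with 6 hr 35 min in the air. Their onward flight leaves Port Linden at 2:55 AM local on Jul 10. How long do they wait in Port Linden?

4 hours 55 minutes

Convert departure to UTC: 4:10 AM − 12:45 = 3:25 PM UTC on Jul 9.
Add 6 hours and 35 minutes flight time → 10:00 PM UTC.
Port Linden is UTC+0, so local arrival is the same: 10:00 PM on Jul 9.
Layover = 2:55 AM − 10:00 PM (+1 day) = 4 hours 55 minutes.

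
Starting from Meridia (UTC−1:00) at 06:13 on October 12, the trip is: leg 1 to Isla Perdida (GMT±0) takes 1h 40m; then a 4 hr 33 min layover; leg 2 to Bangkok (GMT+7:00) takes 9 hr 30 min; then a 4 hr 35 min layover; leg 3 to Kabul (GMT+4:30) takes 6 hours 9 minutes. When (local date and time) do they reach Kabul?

14:10 on Oct 13

Convert departure to UTC: 06:13 + 1:00 = 07:13 UTC on Oct 12.
Add 1 hour 40 minutes leg 1 → 08:53 UTC.
Add 4 hours and 33 minutes layover in Isla Perdida → 13:26 UTC.
Add 9 hours 30 minutes leg 2 → 22:56 UTC.
Add 4 hours 35 minutes layover in Bangkok → 03:31 UTC (Oct 13).
Add 6 hours and 9 minutes leg 3 → 09:40 UTC.
Kabul is UTC+4:30, so local arrival = 09:40 + 4:30 = 14:10 on Oct 13.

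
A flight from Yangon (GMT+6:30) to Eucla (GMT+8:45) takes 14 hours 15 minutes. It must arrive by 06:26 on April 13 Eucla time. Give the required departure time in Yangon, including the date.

Target arrival in UTC: 06:26 − 8:45 = 21:41 on Apr 12.
Subtract 14 hours and 15 minutes → departure 07:26 UTC on Apr 12.
Yangon is UTC+6:30: 07:26 + 6:30 = 13:56 on Apr 12.

13:56 on Apr 12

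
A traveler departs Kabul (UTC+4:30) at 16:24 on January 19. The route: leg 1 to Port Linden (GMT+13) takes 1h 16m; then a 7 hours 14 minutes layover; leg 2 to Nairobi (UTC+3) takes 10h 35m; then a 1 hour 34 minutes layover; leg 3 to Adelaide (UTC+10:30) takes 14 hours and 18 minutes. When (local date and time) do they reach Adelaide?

09:21 on January 21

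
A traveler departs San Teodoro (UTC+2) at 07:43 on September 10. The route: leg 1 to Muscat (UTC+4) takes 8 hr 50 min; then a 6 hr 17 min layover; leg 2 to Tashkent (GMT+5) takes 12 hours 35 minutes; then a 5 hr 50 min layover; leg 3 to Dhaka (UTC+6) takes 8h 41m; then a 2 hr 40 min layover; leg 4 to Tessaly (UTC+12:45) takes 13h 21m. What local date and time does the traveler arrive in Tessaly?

04:42 on September 13

Convert departure to UTC: 07:43 − 2:00 = 05:43 UTC on Sep 10.
Add 8 hours 50 minutes leg 1 → 14:33 UTC.
Add 6 hours 17 minutes layover in Muscat → 20:50 UTC.
Add 12 hours 35 minutes leg 2 → 09:25 UTC (Sep 11).
Add 5 hours and 50 minutes layover in Tashkent → 15:15 UTC.
Add 8 hours 41 minutes leg 3 → 23:56 UTC.
Add 2 hours and 40 minutes layover in Dhaka → 02:36 UTC (Sep 12).
Add 13 hours 21 minutes leg 4 → 15:57 UTC.
Tessaly is UTC+12:45, so local arrival = 15:57 + 12:45 = 04:42 on Sep 13.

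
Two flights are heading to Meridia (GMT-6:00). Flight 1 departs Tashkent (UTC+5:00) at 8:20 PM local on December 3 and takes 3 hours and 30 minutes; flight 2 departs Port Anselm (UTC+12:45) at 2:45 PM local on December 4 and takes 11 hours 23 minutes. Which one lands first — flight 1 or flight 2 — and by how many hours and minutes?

the first, by 18 hours 33 minutes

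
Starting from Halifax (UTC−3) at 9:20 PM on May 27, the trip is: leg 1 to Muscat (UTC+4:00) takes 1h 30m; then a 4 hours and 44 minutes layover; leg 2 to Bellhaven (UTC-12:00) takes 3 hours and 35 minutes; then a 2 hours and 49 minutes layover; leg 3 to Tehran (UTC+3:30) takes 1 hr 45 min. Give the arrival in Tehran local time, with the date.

Convert departure to UTC: 9:20 PM + 3:00 = 12:20 AM UTC on May 28.
Add 1 hour and 30 minutes leg 1 → 1:50 AM UTC.
Add 4 hours 44 minutes layover in Muscat → 6:34 AM UTC.
Add 3 hours and 35 minutes leg 2 → 10:09 AM UTC.
Add 2 hours and 49 minutes layover in Bellhaven → 12:58 PM UTC.
Add 1 hour 45 minutes leg 3 → 2:43 PM UTC.
Tehran is UTC+3:30, so local arrival = 2:43 PM + 3:30 = 6:13 PM on May 28.

6:13 PM on May 28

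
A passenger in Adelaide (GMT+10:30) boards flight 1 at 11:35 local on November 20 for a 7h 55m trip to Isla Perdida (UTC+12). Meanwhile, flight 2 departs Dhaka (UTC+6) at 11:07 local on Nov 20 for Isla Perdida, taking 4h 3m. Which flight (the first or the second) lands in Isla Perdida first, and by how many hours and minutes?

the first, by 10 minutes

Flight 1 in UTC: 11:35 − 10:30 = 01:05 on Nov 20.
+7 hours and 55 minutes → arrive 09:00 UTC on Nov 20.
Flight 2 in UTC: 11:07 − 6:00 = 05:07 on Nov 20.
+4 hours 3 minutes → arrive 09:10 UTC on Nov 20.
Flight 1 lands earlier by 10 minutes.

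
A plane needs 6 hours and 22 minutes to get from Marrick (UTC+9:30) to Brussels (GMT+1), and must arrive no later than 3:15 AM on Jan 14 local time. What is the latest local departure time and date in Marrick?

Target arrival in UTC: 3:15 AM − 1:00 = 2:15 AM on Jan 14.
Subtract 6 hours and 22 minutes → departure 7:53 PM UTC on Jan 13.
Marrick is UTC+9:30: 7:53 PM + 9:30 = 5:23 AM on Jan 14.

5:23 AM on Jan 14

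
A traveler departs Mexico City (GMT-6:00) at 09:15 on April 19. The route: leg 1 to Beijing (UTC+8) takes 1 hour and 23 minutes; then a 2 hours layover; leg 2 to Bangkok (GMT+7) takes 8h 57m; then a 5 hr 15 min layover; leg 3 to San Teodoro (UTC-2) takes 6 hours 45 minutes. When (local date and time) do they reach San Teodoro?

13:35 on April 20

Convert departure to UTC: 09:15 + 6:00 = 15:15 UTC on Apr 19.
Add 1 hour and 23 minutes leg 1 → 16:38 UTC.
Add 2 hours layover in Beijing → 18:38 UTC.
Add 8 hours and 57 minutes leg 2 → 03:35 UTC (Apr 20).
Add 5 hours 15 minutes layover in Bangkok → 08:50 UTC.
Add 6 hours and 45 minutes leg 3 → 15:35 UTC.
San Teodoro is UTC−2:00, so local arrival = 15:35 − 2:00 = 13:35 on Apr 20.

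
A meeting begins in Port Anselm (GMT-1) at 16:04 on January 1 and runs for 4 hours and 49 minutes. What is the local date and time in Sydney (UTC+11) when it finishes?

Sydney is 12:00 ahead of Port Anselm.
After 4 hours 49 minutes it is 20:53 in Port Anselm.
Shift by the zone difference: 20:53 + 12:00 = 08:53 on Jan 2 in Sydney.

08:53 on Jan 2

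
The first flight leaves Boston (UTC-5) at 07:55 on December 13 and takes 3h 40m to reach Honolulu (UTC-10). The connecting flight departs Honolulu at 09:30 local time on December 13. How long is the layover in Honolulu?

2 hours 55 minutes

Convert departure to UTC: 07:55 + 5:00 = 12:55 UTC on Dec 13.
Add 3 hours and 40 minutes flight time → 16:35 UTC.
Honolulu is UTC−10:00, so local arrival = 16:35 − 10:00 = 06:35 on Dec 13.
Layover = 09:30 − 06:35 = 2 hours 55 minutes.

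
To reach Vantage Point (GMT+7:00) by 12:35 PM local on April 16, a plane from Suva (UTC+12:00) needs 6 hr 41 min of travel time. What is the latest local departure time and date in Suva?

Target arrival in UTC: 12:35 PM − 7:00 = 5:35 AM on Apr 16.
Subtract 6 hours 41 minutes → departure 10:54 PM UTC on Apr 15.
Suva is UTC+12:00: 10:54 PM + 12:00 = 10:54 AM on Apr 16.

10:54 AM on April 16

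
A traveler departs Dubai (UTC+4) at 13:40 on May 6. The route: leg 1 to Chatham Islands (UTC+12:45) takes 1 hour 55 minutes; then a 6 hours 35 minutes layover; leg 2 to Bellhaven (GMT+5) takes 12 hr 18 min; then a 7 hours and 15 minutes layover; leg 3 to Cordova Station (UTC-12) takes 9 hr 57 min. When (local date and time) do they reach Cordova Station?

Convert departure to UTC: 13:40 − 4:00 = 09:40 UTC on May 6.
Add 1 hour 55 minutes leg 1 → 11:35 UTC.
Add 6 hours and 35 minutes layover in Chatham Islands → 18:10 UTC.
Add 12 hours and 18 minutes leg 2 → 06:28 UTC (May 7).
Add 7 hours 15 minutes layover in Bellhaven → 13:43 UTC.
Add 9 hours 57 minutes leg 3 → 23:40 UTC.
Cordova Station is UTC−12:00, so local arrival = 23:40 − 12:00 = 11:40 on May 7.

11:40 on May 7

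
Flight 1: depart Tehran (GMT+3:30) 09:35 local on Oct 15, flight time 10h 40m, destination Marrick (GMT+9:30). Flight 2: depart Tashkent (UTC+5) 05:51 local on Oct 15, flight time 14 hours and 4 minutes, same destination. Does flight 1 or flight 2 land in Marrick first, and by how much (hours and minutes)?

Flight 1 in UTC: 09:35 − 3:30 = 06:05 on Oct 15.
+10 hours 40 minutes → arrive 16:45 UTC on Oct 15.
Flight 2 in UTC: 05:51 − 5:00 = 00:51 on Oct 15.
+14 hours 4 minutes → arrive 14:55 UTC on Oct 15.
Flight 2 lands earlier by 1 hour 50 minutes.

the second, by 1 hour 50 minutes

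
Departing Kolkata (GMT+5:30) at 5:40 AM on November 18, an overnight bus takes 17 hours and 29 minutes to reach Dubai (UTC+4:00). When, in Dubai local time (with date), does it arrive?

9:39 PM on November 18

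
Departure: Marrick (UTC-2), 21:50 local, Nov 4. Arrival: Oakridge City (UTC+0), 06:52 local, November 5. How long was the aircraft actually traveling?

Departure in UTC: 21:50 + 2:00 = 23:50 on Nov 4.
Arrival is already UTC: 06:52 on Nov 5.
Elapsed = 06:52 − 23:50 (+1 day) = 7 hours 2 minutes.

7 hours 2 minutes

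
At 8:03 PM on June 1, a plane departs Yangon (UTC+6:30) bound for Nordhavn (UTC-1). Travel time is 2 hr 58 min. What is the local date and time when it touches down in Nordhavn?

3:31 PM on June 1

Convert departure to UTC: 8:03 PM − 6:30 = 1:33 PM UTC on Jun 1.
Add 2 hours and 58 minutes travel time → 4:31 PM UTC.
Nordhavn is UTC−1:00, so local arrival = 4:31 PM − 1:00 = 3:31 PM on Jun 1.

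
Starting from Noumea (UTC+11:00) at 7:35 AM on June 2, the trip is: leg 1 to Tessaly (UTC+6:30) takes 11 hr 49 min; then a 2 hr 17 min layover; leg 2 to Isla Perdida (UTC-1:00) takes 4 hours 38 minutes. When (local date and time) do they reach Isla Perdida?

2:19 PM on June 2

Convert departure to UTC: 7:35 AM − 11:00 = 8:35 PM UTC on Jun 1.
Add 11 hours 49 minutes leg 1 → 8:24 AM UTC (Jun 2).
Add 2 hours 17 minutes layover in Tessaly → 10:41 AM UTC.
Add 4 hours and 38 minutes leg 2 → 3:19 PM UTC.
Isla Perdida is UTC−1:00, so local arrival = 3:19 PM − 1:00 = 2:19 PM on Jun 2.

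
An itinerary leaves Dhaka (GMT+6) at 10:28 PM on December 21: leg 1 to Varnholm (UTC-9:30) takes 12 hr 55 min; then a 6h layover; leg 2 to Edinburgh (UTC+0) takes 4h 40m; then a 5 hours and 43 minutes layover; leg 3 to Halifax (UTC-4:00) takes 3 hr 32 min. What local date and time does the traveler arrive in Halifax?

Convert departure to UTC: 10:28 PM − 6:00 = 4:28 PM UTC on Dec 21.
Add 12 hours 55 minutes leg 1 → 5:23 AM UTC (Dec 22).
Add 6 hours layover in Varnholm → 11:23 AM UTC.
Add 4 hours and 40 minutes leg 2 → 4:03 PM UTC.
Add 5 hours 43 minutes layover in Edinburgh → 9:46 PM UTC.
Add 3 hours and 32 minutes leg 3 → 1:18 AM UTC (Dec 23).
Halifax is UTC−4:00, so local arrival = 1:18 AM − 4:00 = 9:18 PM on Dec 22.

9:18 PM on December 22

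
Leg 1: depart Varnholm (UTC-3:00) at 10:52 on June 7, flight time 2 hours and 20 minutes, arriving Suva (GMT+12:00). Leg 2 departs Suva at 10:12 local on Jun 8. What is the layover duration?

Convert departure to UTC: 10:52 + 3:00 = 13:52 UTC on Jun 7.
Add 2 hours 20 minutes flight time → 16:12 UTC.
Suva is UTC+12:00, so local arrival = 16:12 + 12:00 = 04:12 on Jun 8.
Layover = 10:12 − 04:12 = 6 hours.

6 hours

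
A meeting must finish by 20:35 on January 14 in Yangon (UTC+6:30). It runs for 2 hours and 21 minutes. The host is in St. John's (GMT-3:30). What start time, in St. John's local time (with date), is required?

08:14 on Jan 14

Target end time in UTC: 20:35 − 6:30 = 14:05 on Jan 14.
Subtract 2 hours and 21 minutes → start 11:44 UTC on Jan 14.
St. John's is UTC−3:30: 11:44 − 3:30 = 08:14 on Jan 14.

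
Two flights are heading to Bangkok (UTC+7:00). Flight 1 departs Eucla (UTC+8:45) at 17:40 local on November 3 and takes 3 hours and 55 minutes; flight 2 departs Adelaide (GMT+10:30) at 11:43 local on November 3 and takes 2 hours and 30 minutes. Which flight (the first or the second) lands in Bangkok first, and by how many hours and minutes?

the second, by 9 hours 7 minutes

Flight 1 in UTC: 17:40 − 8:45 = 08:55 on Nov 3.
+3 hours and 55 minutes → arrive 12:50 UTC on Nov 3.
Flight 2 in UTC: 11:43 − 10:30 = 01:13 on Nov 3.
+2 hours and 30 minutes → arrive 03:43 UTC on Nov 3.
Flight 2 lands earlier by 9 hours 7 minutes.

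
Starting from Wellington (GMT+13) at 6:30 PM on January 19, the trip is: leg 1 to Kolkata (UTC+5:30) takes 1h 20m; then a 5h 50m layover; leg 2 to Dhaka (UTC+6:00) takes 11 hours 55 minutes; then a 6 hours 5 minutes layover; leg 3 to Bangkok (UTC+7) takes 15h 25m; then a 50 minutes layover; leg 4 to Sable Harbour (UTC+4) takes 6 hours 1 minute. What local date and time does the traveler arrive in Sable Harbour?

Convert departure to UTC: 6:30 PM − 13:00 = 5:30 AM UTC on Jan 19.
Add 1 hour and 20 minutes leg 1 → 6:50 AM UTC.
Add 5 hours 50 minutes layover in Kolkata → 12:40 PM UTC.
Add 11 hours and 55 minutes leg 2 → 12:35 AM UTC (Jan 20).
Add 6 hours and 5 minutes layover in Dhaka → 6:40 AM UTC.
Add 15 hours 25 minutes leg 3 → 10:05 PM UTC.
Add 50 minutes layover in Bangkok → 10:55 PM UTC.
Add 6 hours and 1 minute leg 4 → 4:56 AM UTC (Jan 21).
Sable Harbour is UTC+4:00, so local arrival = 4:56 AM + 4:00 = 8:56 AM on Jan 21.

8:56 AM on Jan 21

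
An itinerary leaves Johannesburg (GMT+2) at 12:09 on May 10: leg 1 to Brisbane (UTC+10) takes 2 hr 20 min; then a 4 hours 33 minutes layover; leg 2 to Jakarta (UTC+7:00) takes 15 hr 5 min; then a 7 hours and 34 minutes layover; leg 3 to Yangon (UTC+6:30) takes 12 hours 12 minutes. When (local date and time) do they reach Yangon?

10:23 on May 12

Convert departure to UTC: 12:09 − 2:00 = 10:09 UTC on May 10.
Add 2 hours 20 minutes leg 1 → 12:29 UTC.
Add 4 hours 33 minutes layover in Brisbane → 17:02 UTC.
Add 15 hours 5 minutes leg 2 → 08:07 UTC (May 11).
Add 7 hours 34 minutes layover in Jakarta → 15:41 UTC.
Add 12 hours and 12 minutes leg 3 → 03:53 UTC (May 12).
Yangon is UTC+6:30, so local arrival = 03:53 + 6:30 = 10:23 on May 12.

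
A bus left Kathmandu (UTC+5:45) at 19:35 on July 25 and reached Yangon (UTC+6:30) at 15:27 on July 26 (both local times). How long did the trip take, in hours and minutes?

19 hours 7 minutes

Yangon is 0:45 ahead of Kathmandu.
Clock-face elapsed time (ignoring zones) is 19 hours 52 minutes.
Actual elapsed = 19 hours 52 minutes − 0:45 = 19 hours 7 minutes.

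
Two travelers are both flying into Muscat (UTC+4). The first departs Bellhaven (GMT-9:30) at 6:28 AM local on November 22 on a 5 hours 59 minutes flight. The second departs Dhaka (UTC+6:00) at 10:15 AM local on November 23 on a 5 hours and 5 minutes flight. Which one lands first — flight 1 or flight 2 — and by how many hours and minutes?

the first, by 11 hours 23 minutes

Flight 1 in UTC: 6:28 AM + 9:30 = 3:58 PM on Nov 22.
+5 hours 59 minutes → arrive 9:57 PM UTC on Nov 22.
Flight 2 in UTC: 10:15 AM − 6:00 = 4:15 AM on Nov 23.
+5 hours and 5 minutes → arrive 9:20 AM UTC on Nov 23.
Flight 1 lands earlier by 11 hours 23 minutes.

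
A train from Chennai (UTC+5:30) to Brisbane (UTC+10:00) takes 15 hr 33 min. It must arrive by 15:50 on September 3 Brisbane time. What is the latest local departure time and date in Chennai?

19:47 on September 2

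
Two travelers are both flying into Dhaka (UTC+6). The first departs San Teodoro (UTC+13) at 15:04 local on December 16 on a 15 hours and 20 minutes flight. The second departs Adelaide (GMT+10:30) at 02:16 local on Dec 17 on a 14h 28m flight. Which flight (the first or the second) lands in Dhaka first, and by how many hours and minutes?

Flight 1 in UTC: 15:04 − 13:00 = 02:04 on Dec 16.
+15 hours 20 minutes → arrive 17:24 UTC on Dec 16.
Flight 2 in UTC: 02:16 − 10:30 = 15:46 on Dec 16.
+14 hours 28 minutes → arrive 06:14 UTC on Dec 17.
Flight 1 lands earlier by 12 hours 50 minutes.

the first, by 12 hours 50 minutes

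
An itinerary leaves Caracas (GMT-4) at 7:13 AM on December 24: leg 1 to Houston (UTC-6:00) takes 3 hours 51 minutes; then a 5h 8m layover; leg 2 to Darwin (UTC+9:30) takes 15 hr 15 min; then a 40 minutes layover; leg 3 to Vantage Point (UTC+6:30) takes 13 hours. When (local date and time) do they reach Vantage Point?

Convert departure to UTC: 7:13 AM + 4:00 = 11:13 AM UTC on Dec 24.
Add 3 hours 51 minutes leg 1 → 3:04 PM UTC.
Add 5 hours and 8 minutes layover in Houston → 8:12 PM UTC.
Add 15 hours 15 minutes leg 2 → 11:27 AM UTC (Dec 25).
Add 40 minutes layover in Darwin → 12:07 PM UTC.
Add 13 hours leg 3 → 1:07 AM UTC (Dec 26).
Vantage Point is UTC+6:30, so local arrival = 1:07 AM + 6:30 = 7:37 AM on Dec 26.

7:37 AM on December 26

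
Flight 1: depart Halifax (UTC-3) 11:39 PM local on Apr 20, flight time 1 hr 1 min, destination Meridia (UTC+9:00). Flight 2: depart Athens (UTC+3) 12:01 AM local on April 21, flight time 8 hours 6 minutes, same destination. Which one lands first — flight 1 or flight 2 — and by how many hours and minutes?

Flight 1 in UTC: 11:39 PM + 3:00 = 2:39 AM on Apr 21.
+1 hour 1 minute → arrive 3:40 AM UTC on Apr 21.
Flight 2 in UTC: 12:01 AM − 3:00 = 9:01 PM on Apr 20.
+8 hours 6 minutes → arrive 5:07 AM UTC on Apr 21.
Flight 1 lands earlier by 1 hour 27 minutes.

the first, by 1 hour 27 minutes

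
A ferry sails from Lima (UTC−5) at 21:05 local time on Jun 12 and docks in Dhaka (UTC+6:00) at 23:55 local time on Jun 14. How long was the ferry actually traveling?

Departure in UTC: 21:05 + 5:00 = 02:05 on Jun 13.
Arrival in UTC: 23:55 − 6:00 = 17:55 on Jun 14.
Elapsed = 17:55 − 02:05 (+1 day) = 39 hours 50 minutes.

39 hours 50 minutes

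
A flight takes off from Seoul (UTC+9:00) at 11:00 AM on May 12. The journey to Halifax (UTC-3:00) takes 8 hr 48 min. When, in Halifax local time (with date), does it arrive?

Convert departure to UTC: 11:00 AM − 9:00 = 2:00 AM UTC on May 12.
Add 8 hours 48 minutes travel time → 10:48 AM UTC.
Halifax is UTC−3:00, so local arrival = 10:48 AM − 3:00 = 7:48 AM on May 12.

7:48 AM on May 12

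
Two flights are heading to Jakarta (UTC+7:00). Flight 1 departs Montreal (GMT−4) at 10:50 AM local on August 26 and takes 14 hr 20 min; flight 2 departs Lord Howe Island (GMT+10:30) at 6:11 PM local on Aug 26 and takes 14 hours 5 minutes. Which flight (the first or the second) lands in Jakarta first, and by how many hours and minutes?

Flight 1 in UTC: 10:50 AM + 4:00 = 2:50 PM on Aug 26.
+14 hours and 20 minutes → arrive 5:10 AM UTC on Aug 27.
Flight 2 in UTC: 6:11 PM − 10:30 = 7:41 AM on Aug 26.
+14 hours and 5 minutes → arrive 9:46 PM UTC on Aug 26.
Flight 2 lands earlier by 7 hours 24 minutes.

the second, by 7 hours 24 minutes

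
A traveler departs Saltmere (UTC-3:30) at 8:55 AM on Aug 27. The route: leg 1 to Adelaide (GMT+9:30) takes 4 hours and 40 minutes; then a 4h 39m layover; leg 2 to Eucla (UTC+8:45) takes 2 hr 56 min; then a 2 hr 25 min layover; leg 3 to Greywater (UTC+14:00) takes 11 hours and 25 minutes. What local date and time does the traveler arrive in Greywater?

4:30 AM on Aug 29

Convert departure to UTC: 8:55 AM + 3:30 = 12:25 PM UTC on Aug 27.
Add 4 hours and 40 minutes leg 1 → 5:05 PM UTC.
Add 4 hours 39 minutes layover in Adelaide → 9:44 PM UTC.
Add 2 hours 56 minutes leg 2 → 12:40 AM UTC (Aug 28).
Add 2 hours and 25 minutes layover in Eucla → 3:05 AM UTC.
Add 11 hours and 25 minutes leg 3 → 2:30 PM UTC.
Greywater is UTC+14:00, so local arrival = 2:30 PM + 14:00 = 4:30 AM on Aug 29.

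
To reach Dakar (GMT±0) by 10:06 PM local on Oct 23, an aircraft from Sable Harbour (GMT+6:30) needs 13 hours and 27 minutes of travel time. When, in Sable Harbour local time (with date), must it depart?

Target arrival is already UTC: 10:06 PM on Oct 23.
Subtract 13 hours and 27 minutes → departure 8:39 AM UTC on Oct 23.
Sable Harbour is UTC+6:30: 8:39 AM + 6:30 = 3:09 PM on Oct 23.

3:09 PM on October 23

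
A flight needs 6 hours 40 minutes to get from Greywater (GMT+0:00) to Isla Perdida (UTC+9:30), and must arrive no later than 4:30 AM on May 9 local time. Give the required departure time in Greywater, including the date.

12:20 PM on May 8

Target arrival in UTC: 4:30 AM − 9:30 = 7:00 PM on May 8.
Subtract 6 hours 40 minutes → departure 12:20 PM UTC on May 8.
Greywater is UTC+0, so departure is 12:20 PM on May 8.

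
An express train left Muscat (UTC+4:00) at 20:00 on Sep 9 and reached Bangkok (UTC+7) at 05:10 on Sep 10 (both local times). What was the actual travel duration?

6 hours 10 minutes

Bangkok is 3:00 ahead of Muscat.
Clock-face elapsed time (ignoring zones) is 9 hours 10 minutes.
Actual elapsed = 9 hours 10 minutes − 3:00 = 6 hours 10 minutes.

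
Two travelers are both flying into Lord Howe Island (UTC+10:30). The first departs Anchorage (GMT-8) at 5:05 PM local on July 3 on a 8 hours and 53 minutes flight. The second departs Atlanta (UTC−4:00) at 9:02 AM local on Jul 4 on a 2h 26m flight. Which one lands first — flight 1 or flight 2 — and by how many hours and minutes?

Flight 1 in UTC: 5:05 PM + 8:00 = 1:05 AM on Jul 4.
+8 hours and 53 minutes → arrive 9:58 AM UTC on Jul 4.
Flight 2 in UTC: 9:02 AM + 4:00 = 1:02 PM on Jul 4.
+2 hours 26 minutes → arrive 3:28 PM UTC on Jul 4.
Flight 1 lands earlier by 5 hours 30 minutes.

the first, by 5 hours 30 minutes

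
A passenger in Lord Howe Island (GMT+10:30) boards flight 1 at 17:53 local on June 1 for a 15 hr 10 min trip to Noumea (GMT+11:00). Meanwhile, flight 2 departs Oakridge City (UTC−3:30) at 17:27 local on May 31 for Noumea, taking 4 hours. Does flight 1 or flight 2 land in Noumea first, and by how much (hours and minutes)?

the second, by 21 hours 36 minutes

Flight 1 in UTC: 17:53 − 10:30 = 07:23 on Jun 1.
+15 hours 10 minutes → arrive 22:33 UTC on Jun 1.
Flight 2 in UTC: 17:27 + 3:30 = 20:57 on May 31.
+4 hours → arrive 00:57 UTC on Jun 1.
Flight 2 lands earlier by 21 hours 36 minutes.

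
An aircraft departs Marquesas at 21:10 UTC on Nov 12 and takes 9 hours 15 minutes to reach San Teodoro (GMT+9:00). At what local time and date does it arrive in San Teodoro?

Departure is given in UTC: 21:10 on Nov 12.
Add 9 hours and 15 minutes → 06:25 UTC (Nov 13).
San Teodoro is UTC+9:00: 06:25 + 9:00 = 15:25 on Nov 13.

15:25 on November 13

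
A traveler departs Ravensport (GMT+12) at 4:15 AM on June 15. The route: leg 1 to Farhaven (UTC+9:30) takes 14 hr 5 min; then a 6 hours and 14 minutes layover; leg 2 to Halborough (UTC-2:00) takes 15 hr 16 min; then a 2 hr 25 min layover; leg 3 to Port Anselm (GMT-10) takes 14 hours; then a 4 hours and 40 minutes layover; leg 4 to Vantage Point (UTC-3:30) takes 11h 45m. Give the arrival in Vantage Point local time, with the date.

9:10 AM on June 17

Convert departure to UTC: 4:15 AM − 12:00 = 4:15 PM UTC on Jun 14.
Add 14 hours 5 minutes leg 1 → 6:20 AM UTC (Jun 15).
Add 6 hours and 14 minutes layover in Farhaven → 12:34 PM UTC.
Add 15 hours and 16 minutes leg 2 → 3:50 AM UTC (Jun 16).
Add 2 hours 25 minutes layover in Halborough → 6:15 AM UTC.
Add 14 hours leg 3 → 8:15 PM UTC.
Add 4 hours and 40 minutes layover in Port Anselm → 12:55 AM UTC (Jun 17).
Add 11 hours and 45 minutes leg 4 → 12:40 PM UTC.
Vantage Point is UTC−3:30, so local arrival = 12:40 PM − 3:30 = 9:10 AM on Jun 17.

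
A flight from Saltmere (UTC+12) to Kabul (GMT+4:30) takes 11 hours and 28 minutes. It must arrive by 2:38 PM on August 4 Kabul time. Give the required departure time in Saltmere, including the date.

10:40 AM on August 4

Target arrival in UTC: 2:38 PM − 4:30 = 10:08 AM on Aug 4.
Subtract 11 hours 28 minutes → departure 10:40 PM UTC on Aug 3.
Saltmere is UTC+12:00: 10:40 PM + 12:00 = 10:40 AM on Aug 4.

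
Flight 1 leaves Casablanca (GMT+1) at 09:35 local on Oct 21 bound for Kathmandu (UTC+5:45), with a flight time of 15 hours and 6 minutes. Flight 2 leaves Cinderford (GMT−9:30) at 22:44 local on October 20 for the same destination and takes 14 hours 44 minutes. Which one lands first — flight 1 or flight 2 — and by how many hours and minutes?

the second, by 43 minutes

Flight 1 in UTC: 09:35 − 1:00 = 08:35 on Oct 21.
+15 hours 6 minutes → arrive 23:41 UTC on Oct 21.
Flight 2 in UTC: 22:44 + 9:30 = 08:14 on Oct 21.
+14 hours 44 minutes → arrive 22:58 UTC on Oct 21.
Flight 2 lands earlier by 43 minutes.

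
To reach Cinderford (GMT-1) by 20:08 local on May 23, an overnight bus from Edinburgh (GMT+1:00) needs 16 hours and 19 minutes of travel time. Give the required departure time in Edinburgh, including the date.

05:49 on May 23

Target arrival in UTC: 20:08 + 1:00 = 21:08 on May 23.
Subtract 16 hours 19 minutes → departure 04:49 UTC on May 23.
Edinburgh is UTC+1:00: 04:49 + 1:00 = 05:49 on May 23.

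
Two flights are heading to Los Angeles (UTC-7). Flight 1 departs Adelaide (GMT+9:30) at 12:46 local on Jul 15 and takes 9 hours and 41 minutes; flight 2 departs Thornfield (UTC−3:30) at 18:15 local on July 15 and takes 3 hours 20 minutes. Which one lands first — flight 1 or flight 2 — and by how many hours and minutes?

the first, by 12 hours 8 minutes

Flight 1 in UTC: 12:46 − 9:30 = 03:16 on Jul 15.
+9 hours 41 minutes → arrive 12:57 UTC on Jul 15.
Flight 2 in UTC: 18:15 + 3:30 = 21:45 on Jul 15.
+3 hours and 20 minutes → arrive 01:05 UTC on Jul 16.
Flight 1 lands earlier by 12 hours 8 minutes.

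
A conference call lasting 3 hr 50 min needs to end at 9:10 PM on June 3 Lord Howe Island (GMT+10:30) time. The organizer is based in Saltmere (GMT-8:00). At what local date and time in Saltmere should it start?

10:50 PM on June 2

Target end time in UTC: 9:10 PM − 10:30 = 10:40 AM on Jun 3.
Subtract 3 hours 50 minutes → start 6:50 AM UTC on Jun 3.
Saltmere is UTC−8:00: 6:50 AM − 8:00 = 10:50 PM on Jun 2.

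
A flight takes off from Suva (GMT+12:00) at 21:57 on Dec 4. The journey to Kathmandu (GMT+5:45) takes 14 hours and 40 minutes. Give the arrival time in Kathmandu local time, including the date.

Convert departure to UTC: 21:57 − 12:00 = 09:57 UTC on Dec 4.
Add 14 hours 40 minutes travel time → 00:37 UTC (Dec 5).
Kathmandu is UTC+5:45, so local arrival = 00:37 + 5:45 = 06:22 on Dec 5.

06:22 on Dec 5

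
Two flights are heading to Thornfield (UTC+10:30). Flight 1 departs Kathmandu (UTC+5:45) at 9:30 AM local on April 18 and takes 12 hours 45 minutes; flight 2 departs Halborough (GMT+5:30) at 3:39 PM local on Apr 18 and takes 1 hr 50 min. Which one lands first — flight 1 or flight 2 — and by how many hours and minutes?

the second, by 4 hours 31 minutes

Flight 1 in UTC: 9:30 AM − 5:45 = 3:45 AM on Apr 18.
+12 hours 45 minutes → arrive 4:30 PM UTC on Apr 18.
Flight 2 in UTC: 3:39 PM − 5:30 = 10:09 AM on Apr 18.
+1 hour 50 minutes → arrive 11:59 AM UTC on Apr 18.
Flight 2 lands earlier by 4 hours 31 minutes.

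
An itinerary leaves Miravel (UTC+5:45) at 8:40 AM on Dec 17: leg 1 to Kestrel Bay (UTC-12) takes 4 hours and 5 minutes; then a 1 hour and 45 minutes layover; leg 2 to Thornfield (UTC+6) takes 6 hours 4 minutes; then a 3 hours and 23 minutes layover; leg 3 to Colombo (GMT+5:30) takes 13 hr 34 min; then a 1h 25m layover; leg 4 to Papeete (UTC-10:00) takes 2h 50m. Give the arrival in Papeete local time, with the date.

2:01 AM on Dec 18

Convert departure to UTC: 8:40 AM − 5:45 = 2:55 AM UTC on Dec 17.
Add 4 hours and 5 minutes leg 1 → 7:00 AM UTC.
Add 1 hour 45 minutes layover in Kestrel Bay → 8:45 AM UTC.
Add 6 hours 4 minutes leg 2 → 2:49 PM UTC.
Add 3 hours and 23 minutes layover in Thornfield → 6:12 PM UTC.
Add 13 hours 34 minutes leg 3 → 7:46 AM UTC (Dec 18).
Add 1 hour and 25 minutes layover in Colombo → 9:11 AM UTC.
Add 2 hours and 50 minutes leg 4 → 12:01 PM UTC.
Papeete is UTC−10:00, so local arrival = 12:01 PM − 10:00 = 2:01 AM on Dec 18.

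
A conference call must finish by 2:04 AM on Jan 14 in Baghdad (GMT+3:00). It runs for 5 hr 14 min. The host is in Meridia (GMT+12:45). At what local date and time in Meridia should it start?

Target end time in UTC: 2:04 AM − 3:00 = 11:04 PM on Jan 13.
Subtract 5 hours 14 minutes → start 5:50 PM UTC on Jan 13.
Meridia is UTC+12:45: 5:50 PM + 12:45 = 6:35 AM on Jan 14.

6:35 AM on January 14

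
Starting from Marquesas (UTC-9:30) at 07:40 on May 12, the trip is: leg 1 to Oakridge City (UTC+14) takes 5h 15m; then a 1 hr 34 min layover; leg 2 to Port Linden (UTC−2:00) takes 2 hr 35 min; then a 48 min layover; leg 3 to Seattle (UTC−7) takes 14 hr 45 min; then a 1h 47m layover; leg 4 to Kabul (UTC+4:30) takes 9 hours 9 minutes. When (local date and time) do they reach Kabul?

Convert departure to UTC: 07:40 + 9:30 = 17:10 UTC on May 12.
Add 5 hours 15 minutes leg 1 → 22:25 UTC.
Add 1 hour and 34 minutes layover in Oakridge City → 23:59 UTC.
Add 2 hours and 35 minutes leg 2 → 02:34 UTC (May 13).
Add 48 minutes layover in Port Linden → 03:22 UTC.
Add 14 hours 45 minutes leg 3 → 18:07 UTC.
Add 1 hour 47 minutes layover in Seattle → 19:54 UTC.
Add 9 hours and 9 minutes leg 4 → 05:03 UTC (May 14).
Kabul is UTC+4:30, so local arrival = 05:03 + 4:30 = 09:33 on May 14.

09:33 on May 14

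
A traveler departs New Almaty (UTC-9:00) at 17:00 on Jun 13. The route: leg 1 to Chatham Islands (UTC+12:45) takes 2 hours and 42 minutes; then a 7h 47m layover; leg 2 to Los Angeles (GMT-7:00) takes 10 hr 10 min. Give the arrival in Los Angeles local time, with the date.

15:39 on June 14

Convert departure to UTC: 17:00 + 9:00 = 02:00 UTC on Jun 14.
Add 2 hours 42 minutes leg 1 → 04:42 UTC.
Add 7 hours and 47 minutes layover in Chatham Islands → 12:29 UTC.
Add 10 hours and 10 minutes leg 2 → 22:39 UTC.
Los Angeles is UTC−7:00, so local arrival = 22:39 − 7:00 = 15:39 on Jun 14.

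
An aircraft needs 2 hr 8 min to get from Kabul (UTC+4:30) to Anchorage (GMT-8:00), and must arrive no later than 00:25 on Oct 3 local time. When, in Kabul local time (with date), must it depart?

Target arrival in UTC: 00:25 + 8:00 = 08:25 on Oct 3.
Subtract 2 hours 8 minutes → departure 06:17 UTC on Oct 3.
Kabul is UTC+4:30: 06:17 + 4:30 = 10:47 on Oct 3.

10:47 on October 3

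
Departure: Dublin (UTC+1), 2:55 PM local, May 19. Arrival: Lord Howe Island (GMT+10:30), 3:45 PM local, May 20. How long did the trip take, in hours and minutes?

Departure in UTC: 2:55 PM − 1:00 = 1:55 PM on May 19.
Arrival in UTC: 3:45 PM − 10:30 = 5:15 AM on May 20.
Elapsed = 5:15 AM − 1:55 PM (+1 day) = 15 hours 20 minutes.

15 hours 20 minutes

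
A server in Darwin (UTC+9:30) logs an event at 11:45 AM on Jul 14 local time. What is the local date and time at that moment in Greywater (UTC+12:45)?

3:00 PM on July 14

Greywater is 3:15 ahead of Darwin.
Shift by the zone difference: 11:45 AM + 3:15 = 3:00 PM on Jul 14 in Greywater.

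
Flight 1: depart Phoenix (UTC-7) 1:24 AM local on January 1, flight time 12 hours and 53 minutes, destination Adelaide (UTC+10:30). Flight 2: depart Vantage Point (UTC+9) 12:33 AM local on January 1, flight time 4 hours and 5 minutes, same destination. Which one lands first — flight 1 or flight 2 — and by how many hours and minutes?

Flight 1 in UTC: 1:24 AM + 7:00 = 8:24 AM on Jan 1.
+12 hours 53 minutes → arrive 9:17 PM UTC on Jan 1.
Flight 2 in UTC: 12:33 AM − 9:00 = 3:33 PM on Dec 31.
+4 hours and 5 minutes → arrive 7:38 PM UTC on Dec 31.
Flight 2 lands earlier by 25 hours 39 minutes.

the second, by 25 hours 39 minutes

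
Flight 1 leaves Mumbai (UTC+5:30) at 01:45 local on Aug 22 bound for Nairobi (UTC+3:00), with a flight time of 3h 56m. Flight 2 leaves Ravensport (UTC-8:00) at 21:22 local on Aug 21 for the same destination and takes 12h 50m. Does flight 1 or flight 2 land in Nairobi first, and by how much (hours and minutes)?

Flight 1 in UTC: 01:45 − 5:30 = 20:15 on Aug 21.
+3 hours and 56 minutes → arrive 00:11 UTC on Aug 22.
Flight 2 in UTC: 21:22 + 8:00 = 05:22 on Aug 22.
+12 hours 50 minutes → arrive 18:12 UTC on Aug 22.
Flight 1 lands earlier by 18 hours 1 minute.

the first, by 18 hours 1 minute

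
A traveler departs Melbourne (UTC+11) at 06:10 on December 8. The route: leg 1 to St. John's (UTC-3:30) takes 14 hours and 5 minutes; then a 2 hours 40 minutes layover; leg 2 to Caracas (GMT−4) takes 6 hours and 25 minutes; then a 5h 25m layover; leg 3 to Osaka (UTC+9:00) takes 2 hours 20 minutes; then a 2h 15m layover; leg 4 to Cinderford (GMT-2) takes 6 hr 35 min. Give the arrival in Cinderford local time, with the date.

Convert departure to UTC: 06:10 − 11:00 = 19:10 UTC on Dec 7.
Add 14 hours 5 minutes leg 1 → 09:15 UTC (Dec 8).
Add 2 hours and 40 minutes layover in St. John's → 11:55 UTC.
Add 6 hours 25 minutes leg 2 → 18:20 UTC.
Add 5 hours 25 minutes layover in Caracas → 23:45 UTC.
Add 2 hours and 20 minutes leg 3 → 02:05 UTC (Dec 9).
Add 2 hours 15 minutes layover in Osaka → 04:20 UTC.
Add 6 hours and 35 minutes leg 4 → 10:55 UTC.
Cinderford is UTC−2:00, so local arrival = 10:55 − 2:00 = 08:55 on Dec 9.

08:55 on December 9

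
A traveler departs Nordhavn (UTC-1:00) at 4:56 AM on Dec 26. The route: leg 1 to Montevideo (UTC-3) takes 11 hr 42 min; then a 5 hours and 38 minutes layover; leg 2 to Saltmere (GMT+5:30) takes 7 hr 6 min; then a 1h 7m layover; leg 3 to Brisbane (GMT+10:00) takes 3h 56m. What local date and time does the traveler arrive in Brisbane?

Convert departure to UTC: 4:56 AM + 1:00 = 5:56 AM UTC on Dec 26.
Add 11 hours and 42 minutes leg 1 → 5:38 PM UTC.
Add 5 hours 38 minutes layover in Montevideo → 11:16 PM UTC.
Add 7 hours and 6 minutes leg 2 → 6:22 AM UTC (Dec 27).
Add 1 hour and 7 minutes layover in Saltmere → 7:29 AM UTC.
Add 3 hours 56 minutes leg 3 → 11:25 AM UTC.
Brisbane is UTC+10:00, so local arrival = 11:25 AM + 10:00 = 9:25 PM on Dec 27.

9:25 PM on December 27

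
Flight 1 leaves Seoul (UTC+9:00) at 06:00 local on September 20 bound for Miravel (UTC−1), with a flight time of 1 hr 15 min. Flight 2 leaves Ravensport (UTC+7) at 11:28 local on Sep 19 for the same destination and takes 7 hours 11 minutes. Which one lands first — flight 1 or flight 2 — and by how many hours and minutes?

Flight 1 in UTC: 06:00 − 9:00 = 21:00 on Sep 19.
+1 hour 15 minutes → arrive 22:15 UTC on Sep 19.
Flight 2 in UTC: 11:28 − 7:00 = 04:28 on Sep 19.
+7 hours 11 minutes → arrive 11:39 UTC on Sep 19.
Flight 2 lands earlier by 10 hours 36 minutes.

the second, by 10 hours 36 minutes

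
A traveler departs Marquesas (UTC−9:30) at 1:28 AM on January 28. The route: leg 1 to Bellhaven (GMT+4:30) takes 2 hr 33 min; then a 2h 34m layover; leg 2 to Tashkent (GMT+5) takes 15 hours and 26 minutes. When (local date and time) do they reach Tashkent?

Convert departure to UTC: 1:28 AM + 9:30 = 10:58 AM UTC on Jan 28.
Add 2 hours and 33 minutes leg 1 → 1:31 PM UTC.
Add 2 hours 34 minutes layover in Bellhaven → 4:05 PM UTC.
Add 15 hours 26 minutes leg 2 → 7:31 AM UTC (Jan 29).
Tashkent is UTC+5:00, so local arrival = 7:31 AM + 5:00 = 12:31 PM on Jan 29.

12:31 PM on January 29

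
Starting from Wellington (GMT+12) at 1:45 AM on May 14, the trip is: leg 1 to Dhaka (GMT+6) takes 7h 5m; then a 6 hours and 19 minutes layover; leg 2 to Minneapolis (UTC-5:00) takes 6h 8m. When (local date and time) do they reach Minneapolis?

4:17 AM on May 14

Convert departure to UTC: 1:45 AM − 12:00 = 1:45 PM UTC on May 13.
Add 7 hours 5 minutes leg 1 → 8:50 PM UTC.
Add 6 hours 19 minutes layover in Dhaka → 3:09 AM UTC (May 14).
Add 6 hours and 8 minutes leg 2 → 9:17 AM UTC.
Minneapolis is UTC−5:00, so local arrival = 9:17 AM − 5:00 = 4:17 AM on May 14.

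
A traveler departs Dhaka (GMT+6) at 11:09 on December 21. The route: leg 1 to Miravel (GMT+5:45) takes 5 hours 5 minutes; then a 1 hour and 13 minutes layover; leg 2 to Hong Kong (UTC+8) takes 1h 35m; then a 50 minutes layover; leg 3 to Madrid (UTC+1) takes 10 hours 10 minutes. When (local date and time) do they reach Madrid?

01:02 on December 22

Convert departure to UTC: 11:09 − 6:00 = 05:09 UTC on Dec 21.
Add 5 hours 5 minutes leg 1 → 10:14 UTC.
Add 1 hour and 13 minutes layover in Miravel → 11:27 UTC.
Add 1 hour and 35 minutes leg 2 → 13:02 UTC.
Add 50 minutes layover in Hong Kong → 13:52 UTC.
Add 10 hours and 10 minutes leg 3 → 00:02 UTC (Dec 22).
Madrid is UTC+1:00, so local arrival = 00:02 + 1:00 = 01:02 on Dec 22.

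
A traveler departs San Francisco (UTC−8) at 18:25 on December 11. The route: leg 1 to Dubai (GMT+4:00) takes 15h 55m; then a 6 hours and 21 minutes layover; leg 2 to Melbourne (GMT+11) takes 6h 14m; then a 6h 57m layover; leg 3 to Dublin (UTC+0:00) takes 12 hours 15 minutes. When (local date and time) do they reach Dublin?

02:07 on December 14

Convert departure to UTC: 18:25 + 8:00 = 02:25 UTC on Dec 12.
Add 15 hours and 55 minutes leg 1 → 18:20 UTC.
Add 6 hours and 21 minutes layover in Dubai → 00:41 UTC (Dec 13).
Add 6 hours 14 minutes leg 2 → 06:55 UTC.
Add 6 hours 57 minutes layover in Melbourne → 13:52 UTC.
Add 12 hours 15 minutes leg 3 → 02:07 UTC (Dec 14).
Dublin is UTC+0, so local arrival is the same: 02:07 on Dec 14.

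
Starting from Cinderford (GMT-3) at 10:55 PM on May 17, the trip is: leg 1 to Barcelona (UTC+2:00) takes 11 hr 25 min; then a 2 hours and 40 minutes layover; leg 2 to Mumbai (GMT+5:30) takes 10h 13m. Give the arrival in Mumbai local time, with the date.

7:43 AM on May 19

Convert departure to UTC: 10:55 PM + 3:00 = 1:55 AM UTC on May 18.
Add 11 hours and 25 minutes leg 1 → 1:20 PM UTC.
Add 2 hours 40 minutes layover in Barcelona → 4:00 PM UTC.
Add 10 hours and 13 minutes leg 2 → 2:13 AM UTC (May 19).
Mumbai is UTC+5:30, so local arrival = 2:13 AM + 5:30 = 7:43 AM on May 19.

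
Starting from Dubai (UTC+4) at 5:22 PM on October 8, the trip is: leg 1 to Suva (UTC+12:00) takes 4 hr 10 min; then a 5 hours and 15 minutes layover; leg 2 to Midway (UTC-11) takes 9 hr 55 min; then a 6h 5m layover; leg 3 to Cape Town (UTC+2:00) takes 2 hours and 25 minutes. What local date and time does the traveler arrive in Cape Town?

7:12 PM on Oct 9

Convert departure to UTC: 5:22 PM − 4:00 = 1:22 PM UTC on Oct 8.
Add 4 hours and 10 minutes leg 1 → 5:32 PM UTC.
Add 5 hours 15 minutes layover in Suva → 10:47 PM UTC.
Add 9 hours 55 minutes leg 2 → 8:42 AM UTC (Oct 9).
Add 6 hours 5 minutes layover in Midway → 2:47 PM UTC.
Add 2 hours and 25 minutes leg 3 → 5:12 PM UTC.
Cape Town is UTC+2:00, so local arrival = 5:12 PM + 2:00 = 7:12 PM on Oct 9.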